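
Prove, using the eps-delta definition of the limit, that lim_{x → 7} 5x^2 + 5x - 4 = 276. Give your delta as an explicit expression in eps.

Fix eps > 0. We want delta > 0 such that 0 < |x − 7| < delta implies |(5x^2 + 5x - 4) − 276| < eps.
(5x^2 + 5x - 4) − 276 = 5x^2 + 5x - 280 = (x − 7)(5x + 40).
So |(5x^2 + 5x - 4) − 276| = |x − 7|·|5x + 40|.
Require delta ≤ 1. Then |x − 7| < 1 gives |x| < 8, and by the triangle inequality |5x + 40| ≤ 5·8 + 40 = 80.
Hence |(5x^2 + 5x - 4) − 276| ≤ 80|x − 7| < eps provided |x − 7| < eps/80.
Choosing delta = min(1, eps/80) ensures both conditions, hence |(5x^2 + 5x - 4) − 276| < eps.

delta = min(1, eps/80)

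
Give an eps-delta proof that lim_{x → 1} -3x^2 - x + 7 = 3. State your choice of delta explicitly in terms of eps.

Suppose eps > 0. We want delta > 0 such that 0 < |x − 1| < delta implies |(-3x^2 - x + 7) − 3| < eps.
(-3x^2 - x + 7) − 3 = -3x^2 - x + 4 = (x − 1)(-3x - 4).
So |(-3x^2 - x + 7) − 3| = |x − 1|·|-3x - 4|.
Require delta ≤ 1. Then |x − 1| < 1 gives |x| < 2, and by the triangle inequality |-3x - 4| ≤ 3·2 + 4 = 10.
Hence |(-3x^2 - x + 7) − 3| ≤ 10|x − 1| < eps provided |x − 1| < eps/10.
Take delta = min(1, eps/10). Then 0 < |x − 1| < delta gives both |x − 1| < 1 and |x − 1| < eps/10, so |(-3x^2 - x + 7) − 3| < eps.

delta = min(1, eps/10)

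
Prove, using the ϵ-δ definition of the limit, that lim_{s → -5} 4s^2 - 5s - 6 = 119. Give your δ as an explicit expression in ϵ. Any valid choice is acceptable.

δ = min(1, ϵ/49)

Fix ϵ > 0. We want δ > 0 such that 0 < |s + 5| < δ implies |(4s^2 - 5s - 6) − 119| < ϵ.
(4s^2 - 5s - 6) − 119 = 4s^2 - 5s - 125 = (s + 5)(4s - 25).
So |(4s^2 - 5s - 6) − 119| = |s + 5|·|4s - 25|.
Require δ ≤ 1. Then |s + 5| < 1 gives |s| < 6, and by the triangle inequality |4s - 25| ≤ 4·6 + 25 = 49.
Hence |(4s^2 - 5s - 6) − 119| ≤ 49|s + 5| < ϵ provided |s + 5| < ϵ/49.
Take δ = min(1, ϵ/49). Then 0 < |s + 5| < δ gives both |s + 5| < 1 and |s + 5| < ϵ/49, so |(4s^2 - 5s - 6) − 119| < ϵ.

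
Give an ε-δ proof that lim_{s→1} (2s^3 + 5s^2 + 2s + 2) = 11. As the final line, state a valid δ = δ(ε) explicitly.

δ = min(1, ε/31)

Fix ε > 0. We want δ > 0 such that 0 < |s − 1| < δ implies |(2s^3 + 5s^2 + 2s + 2) − 11| < ε.
(2s^3 + 5s^2 + 2s + 2) − 11 = 2s^3 + 5s^2 + 2s - 9 = (s − 1)(2s^2 + 7s + 9).
So |(2s^3 + 5s^2 + 2s + 2) − 11| = |s − 1|·|2s^2 + 7s + 9|.
Require δ ≤ 1. Then |s − 1| < 1 gives |s| < 2, and by the triangle inequality |2s^2 + 7s + 9| ≤ 2·2^2 + 7·2 + 9 = 31.
Hence |(2s^3 + 5s^2 + 2s + 2) − 11| ≤ 31|s − 1| < ε provided |s − 1| < ε/31.
Choosing δ = min(1, ε/31) ensures both conditions, hence |(2s^3 + 5s^2 + 2s + 2) − 11| < ε.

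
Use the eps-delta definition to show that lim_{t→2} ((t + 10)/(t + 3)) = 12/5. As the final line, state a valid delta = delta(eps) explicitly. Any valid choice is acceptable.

Let eps > 0 be given. We want delta > 0 with 0 < |t − 2| < delta ⇒ |(t + 10)/(t + 3) − (12/5)| < eps.
Combining over a common denominator, (t + 10)/(t + 3) − (12/5) = [(t + 10)·5 − 12·(t + 3)] / [5·(t + 3)] = -7(t − 2) / (5(t + 3)).
So |(t + 10)/(t + 3) − (12/5)| = 7|t − 2| / (5·|t + 3|).
Require delta ≤ 5/2, so |t + 3| ≥ |5| − |t − 2| > 5 − 5/2 = 5/2.
Hence |(t + 10)/(t + 3) − (12/5)| < 7|t − 2|/(5·(5/2)) = (14/25)|t − 2|, which is < eps once |t − 2| < (25/14)eps.
Take delta = min(5/2, (25/14)eps). Then 0 < |t − 2| < delta forces both bounds, so |(t + 10)/(t + 3) − (12/5)| < eps.

delta = min(5/2, (25/14)eps)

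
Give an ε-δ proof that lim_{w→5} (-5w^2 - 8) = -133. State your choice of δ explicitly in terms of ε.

Suppose ε > 0. We want δ > 0 such that 0 < |w − 5| < δ implies |(-5w^2 - 8) + 133| < ε.
(-5w^2 - 8) + 133 = -5w^2 + 125 = (w − 5)(-5w - 25).
So |(-5w^2 - 8) + 133| = |w − 5|·|-5w - 25|.
Require δ ≤ 1. Then |w − 5| < 1 gives |w| < 6, and by the triangle inequality |-5w - 25| ≤ 5·6 + 25 = 55.
Hence |(-5w^2 - 8) + 133| ≤ 55|w − 5| < ε provided |w − 5| < ε/55.
Choosing δ = min(1, ε/55) ensures both conditions, hence |(-5w^2 - 8) + 133| < ε.

δ = min(1, ε/55)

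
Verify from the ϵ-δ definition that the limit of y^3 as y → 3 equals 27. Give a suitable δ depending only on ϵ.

δ = min(2, ϵ/49)

Let ϵ > 0 be given. We seek δ > 0 with 0 < |y − 3| < δ ⇒ |y^3 − 27| < ϵ.
Factor: y^3 − 27 = (y − 3)(y^2 + 3y + 9), so |y^3 − 27| = |y − 3|·|y^2 + 3y + 9|.
Impose δ ≤ 2 so that |y| < 5; then |y^2 + 3y + 9| ≤ 49.
Hence |y^3 − 27| ≤ 49|y − 3|, which is < ϵ once |y − 3| < ϵ/49.
Take δ = min(2, ϵ/49). If 0 < |y − 3| < δ then both bounds hold and |y^3 − 27| ≤ 49|y − 3| < 49·(ϵ/49) = ϵ.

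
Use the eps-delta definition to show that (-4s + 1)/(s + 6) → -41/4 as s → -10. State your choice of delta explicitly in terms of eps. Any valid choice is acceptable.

Let eps > 0. We want delta > 0 with 0 < |s + 10| < delta ⇒ |(-4s + 1)/(s + 6) + 41/4| < eps.
Combining over a common denominator, (-4s + 1)/(s + 6) + 41/4 = [(-4s + 1)·(-4) − 41·(s + 6)] / [(-4)·(s + 6)] = -25(s + 10) / ((-4)(s + 6)).
So |(-4s + 1)/(s + 6) + 41/4| = 25|s + 10| / (4·|s + 6|).
Restrict delta ≤ 2. Then |s + 10| < 2 gives |s + 6| = |(s + 10) + (-4)| ≥ 4 − 2 = 2.
Hence |(-4s + 1)/(s + 6) + 41/4| < 25|s + 10|/(4·2) = (25/8)|s + 10|, which is < eps once |s + 10| < (8/25)eps.
Take delta = min(2, (8/25)eps). Then 0 < |s + 10| < delta forces both bounds, so |(-4s + 1)/(s + 6) + 41/4| < eps.

delta = min(2, (8/25)eps)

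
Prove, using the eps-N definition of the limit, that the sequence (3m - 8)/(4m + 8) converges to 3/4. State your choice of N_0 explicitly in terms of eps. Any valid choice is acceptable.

Suppose eps > 0. For m ≥ 1, |(3m - 8)/(4m + 8) − (3/4)| = |-56|/(4(4m + 8)) = 56/(4(4m + 8)).
Since 4m + 8 ≥ 4m for m ≥ 1, this is ≤ 56/(4·4m) = (7/2)/m.
So |(3m - 8)/(4m + 8) − (3/4)| < eps whenever m > (7/2)/eps.
Take N_0 = (7/2)/eps. If m > N_0 then |(3m - 8)/(4m + 8) − (3/4)| ≤ (7/2)/m < eps.

N_0 = (7/2)/eps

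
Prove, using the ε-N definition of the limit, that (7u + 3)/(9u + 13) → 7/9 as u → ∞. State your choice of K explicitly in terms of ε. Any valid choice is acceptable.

K = (64/81)/ε

Let ε > 0. We seek K > 0 such that u > K implies |(7u + 3)/(9u + 13) − (7/9)| < ε.
(7u + 3)/(9u + 13) − (7/9) = (9(7u + 3) − 7(9u + 13)) / (9(9u + 13)) = -64/(9(9u + 13)).
For u > 0 we have 9u + 13 > 9u, so |(7u + 3)/(9u + 13) − (7/9)| = 64/(9(9u + 13)) < 64/(9·9u) = (64/81)/u.
Thus |(7u + 3)/(9u + 13) − (7/9)| < ε whenever u > (64/81)/ε.
Take K = (64/81)/ε. If u > K then |(7u + 3)/(9u + 13) − (7/9)| < (64/81)/u < ε.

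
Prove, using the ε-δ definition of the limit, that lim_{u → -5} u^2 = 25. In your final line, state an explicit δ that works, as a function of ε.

Let ε > 0 be given. We seek δ > 0 with 0 < |u + 5| < δ ⇒ |u^2 − 25| < ε.
Factor: u^2 − 25 = (u + 5)(u - 5), so |u^2 − 25| = |u + 5|·|u - 5|.
Impose δ ≤ 1 so that |u| < 6; then |u - 5| ≤ 11.
Hence |u^2 − 25| ≤ 11|u + 5|, which is < ε once |u + 5| < ε/11.
Take δ = min(1, ε/11). If 0 < |u + 5| < δ then both bounds hold and |u^2 − 25| ≤ 11|u + 5| < 11·(ε/11) = ε.

δ = min(1, ε/11)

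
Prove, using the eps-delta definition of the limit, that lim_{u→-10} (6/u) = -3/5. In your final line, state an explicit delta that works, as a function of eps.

delta = min(5, (25/3)eps)

Fix eps > 0. We seek delta > 0 such that 0 < |u + 10| < delta implies |6/u + 3/5| < eps.
|6/u + 3/5| = 6·|-10 − u|/(10·|u|) = 6|u + 10|/(10|u|).
Restrict delta ≤ 5. Then |u + 10| < 5 gives |u| > 5, so 10|u| > 50.
Then |6/u + 3/5| < 6|u + 10|/50, which is < eps when |u + 10| < (25/3)eps.
Take delta = min(5, (25/3)eps). Then 0 < |u + 10| < delta gives both |u + 10| < 5 and |u + 10| < (25/3)eps, so |6/u + 3/5| < eps.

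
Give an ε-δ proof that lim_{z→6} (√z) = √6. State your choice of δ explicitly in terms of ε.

Let ε > 0. We want δ > 0 such that 0 < |z − 6| < δ implies |√z − √6| < ε.
Multiplying by the conjugate, |√z − √6| = |z − 6|/(√z + √6).
Restrict δ ≤ 6 so that |z − 6| < 6 forces z > 0, and then √z + √6 > √6.
Hence |√z − √6| < |z − 6|/√6, which is < ε once |z − 6| < √6·ε.
Take δ = min(6, √6·ε). If 0 < |z − 6| < δ then z > 0 and |√z − √6| < |z − 6|/√6 < ε.

δ = min(6, √6·ε)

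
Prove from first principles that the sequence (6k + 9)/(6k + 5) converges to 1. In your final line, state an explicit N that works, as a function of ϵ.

N = (2/3)/ϵ

Let ϵ > 0 be given. For k ≥ 1, |(6k + 9)/(6k + 5) − 1| = |24|/(6(6k + 5)) = 24/(6(6k + 5)).
Since 6k + 5 ≥ 6k for k ≥ 1, this is ≤ 24/(6·6k) = (2/3)/k.
So |(6k + 9)/(6k + 5) − 1| < ϵ whenever k > (2/3)/ϵ.
Take N = (2/3)/ϵ. If k > N then |(6k + 9)/(6k + 5) − 1| ≤ (2/3)/k < ϵ.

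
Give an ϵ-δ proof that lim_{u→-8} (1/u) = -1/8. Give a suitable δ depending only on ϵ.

δ = min(4, 32ϵ)

Fix ϵ > 0. We seek δ > 0 such that 0 < |u + 8| < δ implies |1/u + 1/8| < ϵ.
|1/u + 1/8| = |-8 − u|/(8·|u|) = |u + 8|/(8|u|).
Restrict δ ≤ 4. Then |u + 8| < 4 gives |u| > 4, so 8|u| > 32.
Then |1/u + 1/8| < |u + 8|/32, which is < ϵ when |u + 8| < 32ϵ.
Take δ = min(4, 32ϵ). Then 0 < |u + 8| < δ gives both |u + 8| < 4 and |u + 8| < 32ϵ, so |1/u + 1/8| < ϵ.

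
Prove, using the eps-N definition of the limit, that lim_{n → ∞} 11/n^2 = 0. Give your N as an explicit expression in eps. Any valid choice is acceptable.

Suppose eps > 0. For n ≥ 1, |11/n^2 − 0| = 11/n^2.
11/n^2 < eps ⇔ n^2 > 11/eps ⇔ n > (11/eps)^{1/2}.
Take N = (11/eps)^{1/2}. Then n > N implies 11/n^2 < eps.

N = (11/eps)^{1/2}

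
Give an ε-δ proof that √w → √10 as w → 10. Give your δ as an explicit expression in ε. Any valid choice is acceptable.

δ = min(10, √10·ε)

Suppose ε > 0. We want δ > 0 such that 0 < |w − 10| < δ implies |√w − √10| < ε.
Rationalise: √w − √10 = (w − 10)/(√w + √10), so |√w − √10| = |w − 10|/(√w + √10).
Restrict δ ≤ 10 so that |w − 10| < 10 forces w > 0, and then √w + √10 > √10.
Hence |√w − √10| < |w − 10|/√10, which is < ε once |w − 10| < √10·ε.
Take δ = min(10, √10·ε). If 0 < |w − 10| < δ then w > 0 and |√w − √10| < |w − 10|/√10 < ε.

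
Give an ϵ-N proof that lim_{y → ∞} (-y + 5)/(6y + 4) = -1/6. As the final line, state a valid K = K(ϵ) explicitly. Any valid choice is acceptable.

Let ϵ > 0. We seek K > 0 such that y > K implies |(-y + 5)/(6y + 4) + 1/6| < ϵ.
(-y + 5)/(6y + 4) + 1/6 = (6(-y + 5) − (-1)(6y + 4)) / (6(6y + 4)) = 34/(6(6y + 4)).
For y > 0 we have 6y + 4 > 6y, so |(-y + 5)/(6y + 4) + 1/6| = 34/(6(6y + 4)) < 34/(6·6y) = (17/18)/y.
Thus |(-y + 5)/(6y + 4) + 1/6| < ϵ whenever y > (17/18)/ϵ.
Take K = (17/18)/ϵ. If y > K then |(-y + 5)/(6y + 4) + 1/6| < (17/18)/y < ϵ.

K = (17/18)/ϵ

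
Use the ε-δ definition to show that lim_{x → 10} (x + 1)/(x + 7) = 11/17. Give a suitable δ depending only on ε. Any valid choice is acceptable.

Suppose ε > 0. We want δ > 0 with 0 < |x − 10| < δ ⇒ |(x + 1)/(x + 7) − (11/17)| < ε.
Combining over a common denominator, (x + 1)/(x + 7) − (11/17) = [(x + 1)·17 − 11·(x + 7)] / [17·(x + 7)] = 6(x − 10) / (17(x + 7)).
So |(x + 1)/(x + 7) − (11/17)| = 6|x − 10| / (17·|x + 7|).
Restrict δ ≤ 17/2. Then |x − 10| < 17/2 gives |x + 7| = |(x − 10) + 17| ≥ 17 − 17/2 = 17/2.
Hence |(x + 1)/(x + 7) − (11/17)| < 6|x − 10|/(17·(17/2)) = (12/289)|x − 10|, which is < ε once |x − 10| < (289/12)ε.
Take δ = min(17/2, (289/12)ε). Then 0 < |x − 10| < δ forces both bounds, so |(x + 1)/(x + 7) − (11/17)| < ε.

δ = min(17/2, (289/12)ε)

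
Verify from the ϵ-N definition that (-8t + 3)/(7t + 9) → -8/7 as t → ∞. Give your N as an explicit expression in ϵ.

Let ϵ > 0. We seek N > 0 such that t > N implies |(-8t + 3)/(7t + 9) + 8/7| < ϵ.
(-8t + 3)/(7t + 9) + 8/7 = (7(-8t + 3) − (-8)(7t + 9)) / (7(7t + 9)) = 93/(7(7t + 9)).
For t > 0 we have 7t + 9 > 7t, so |(-8t + 3)/(7t + 9) + 8/7| = 93/(7(7t + 9)) < 93/(7·7t) = (93/49)/t.
Thus |(-8t + 3)/(7t + 9) + 8/7| < ϵ whenever t > (93/49)/ϵ.
Take N = (93/49)/ϵ. If t > N then |(-8t + 3)/(7t + 9) + 8/7| < (93/49)/t < ϵ.

N = (93/49)/ϵ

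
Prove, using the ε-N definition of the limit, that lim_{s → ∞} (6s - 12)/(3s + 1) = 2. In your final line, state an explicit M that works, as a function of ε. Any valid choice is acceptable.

M = (14/3)/ε

Let ε > 0. We seek M > 0 such that s > M implies |(6s - 12)/(3s + 1) − 2| < ε.
(6s - 12)/(3s + 1) − 2 = (3(6s - 12) − 6(3s + 1)) / (3(3s + 1)) = -42/(3(3s + 1)).
For s > 0 we have 3s + 1 > 3s, so |(6s - 12)/(3s + 1) − 2| = 42/(3(3s + 1)) < 42/(3·3s) = (14/3)/s.
Thus |(6s - 12)/(3s + 1) − 2| < ε whenever s > (14/3)/ε.
Take M = (14/3)/ε. If s > M then |(6s - 12)/(3s + 1) − 2| < (14/3)/s < ε.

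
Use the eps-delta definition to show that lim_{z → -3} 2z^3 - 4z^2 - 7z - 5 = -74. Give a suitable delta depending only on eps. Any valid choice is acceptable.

delta = min(1, eps/95)

Let eps > 0. We want delta > 0 such that 0 < |z + 3| < delta implies |(2z^3 - 4z^2 - 7z - 5) + 74| < eps.
(2z^3 - 4z^2 - 7z - 5) + 74 = 2z^3 - 4z^2 - 7z + 69 = (z + 3)(2z^2 - 10z + 23).
So |(2z^3 - 4z^2 - 7z - 5) + 74| = |z + 3|·|2z^2 - 10z + 23|.
Assume first that |z + 3| < 1, so |z| < 4. Then |2z^2 - 10z + 23| ≤ 2·4^2 + 10·4 + 23 = 95.
Hence |(2z^3 - 4z^2 - 7z - 5) + 74| ≤ 95|z + 3| < eps provided |z + 3| < eps/95.
Take delta = min(1, eps/95). Then 0 < |z + 3| < delta gives both |z + 3| < 1 and |z + 3| < eps/95, so |(2z^3 - 4z^2 - 7z - 5) + 74| < eps.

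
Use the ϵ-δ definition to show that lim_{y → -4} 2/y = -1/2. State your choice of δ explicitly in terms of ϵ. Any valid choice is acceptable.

δ = min(2, 4ϵ)

Let ϵ > 0 be given. We seek δ > 0 such that 0 < |y + 4| < δ implies |2/y + 1/2| < ϵ.
|2/y + 1/2| = 2·|-4 − y|/(4·|y|) = 2|y + 4|/(4|y|).
Require δ ≤ 2 so that |y| > 4 − 2 = 2, hence 4|y| > 8.
Then |2/y + 1/2| < 2|y + 4|/8, which is < ϵ when |y + 4| < 4ϵ.
Take δ = min(2, 4ϵ). Then 0 < |y + 4| < δ gives both |y + 4| < 2 and |y + 4| < 4ϵ, so |2/y + 1/2| < ϵ.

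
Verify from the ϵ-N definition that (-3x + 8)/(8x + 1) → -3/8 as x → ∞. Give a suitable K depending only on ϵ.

Let ϵ > 0. We seek K > 0 such that x > K implies |(-3x + 8)/(8x + 1) + 3/8| < ϵ.
(-3x + 8)/(8x + 1) + 3/8 = (8(-3x + 8) − (-3)(8x + 1)) / (8(8x + 1)) = 67/(8(8x + 1)).
For x > 0 we have 8x + 1 > 8x, so |(-3x + 8)/(8x + 1) + 3/8| = 67/(8(8x + 1)) < 67/(8·8x) = (67/64)/x.
Thus |(-3x + 8)/(8x + 1) + 3/8| < ϵ whenever x > (67/64)/ϵ.
Take K = (67/64)/ϵ. If x > K then |(-3x + 8)/(8x + 1) + 3/8| < (67/64)/x < ϵ.

K = (67/64)/ϵ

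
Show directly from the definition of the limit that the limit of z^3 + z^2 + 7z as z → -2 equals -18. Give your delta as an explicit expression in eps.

delta = min(1, eps/21)

Suppose eps > 0. We want delta > 0 such that 0 < |z + 2| < delta implies |(z^3 + z^2 + 7z) + 18| < eps.
(z^3 + z^2 + 7z) + 18 = z^3 + z^2 + 7z + 18 = (z + 2)(z^2 - z + 9).
So |(z^3 + z^2 + 7z) + 18| = |z + 2|·|z^2 - z + 9|.
Assume first that |z + 2| < 1, so |z| < 3. Then |z^2 - z + 9| ≤ 3^2 + 3 + 9 = 21.
Hence |(z^3 + z^2 + 7z) + 18| ≤ 21|z + 2| < eps provided |z + 2| < eps/21.
Take delta = min(1, eps/21). Then 0 < |z + 2| < delta gives both |z + 2| < 1 and |z + 2| < eps/21, so |(z^3 + z^2 + 7z) + 18| < eps.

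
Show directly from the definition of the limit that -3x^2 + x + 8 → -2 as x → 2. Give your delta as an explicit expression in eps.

delta = min(1, eps/14)

Let eps > 0 be given. We want delta > 0 such that 0 < |x − 2| < delta implies |(-3x^2 + x + 8) + 2| < eps.
(-3x^2 + x + 8) + 2 = -3x^2 + x + 10 = (x − 2)(-3x - 5).
So |(-3x^2 + x + 8) + 2| = |x − 2|·|-3x - 5|.
Assume first that |x − 2| < 1, so |x| < 3. Then |-3x - 5| ≤ 3·3 + 5 = 14.
Hence |(-3x^2 + x + 8) + 2| ≤ 14|x − 2| < eps provided |x − 2| < eps/14.
Take delta = min(1, eps/14). Then 0 < |x − 2| < delta gives both |x − 2| < 1 and |x − 2| < eps/14, so |(-3x^2 + x + 8) + 2| < eps.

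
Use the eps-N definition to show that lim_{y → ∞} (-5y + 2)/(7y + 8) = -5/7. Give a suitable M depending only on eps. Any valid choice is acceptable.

M = (54/49)/eps

Let eps > 0 be given. We seek M > 0 such that y > M implies |(-5y + 2)/(7y + 8) + 5/7| < eps.
(-5y + 2)/(7y + 8) + 5/7 = (7(-5y + 2) − (-5)(7y + 8)) / (7(7y + 8)) = 54/(7(7y + 8)).
For y > 0 we have 7y + 8 > 7y, so |(-5y + 2)/(7y + 8) + 5/7| = 54/(7(7y + 8)) < 54/(7·7y) = (54/49)/y.
Thus |(-5y + 2)/(7y + 8) + 5/7| < eps whenever y > (54/49)/eps.
Take M = (54/49)/eps. If y > M then |(-5y + 2)/(7y + 8) + 5/7| < (54/49)/y < eps.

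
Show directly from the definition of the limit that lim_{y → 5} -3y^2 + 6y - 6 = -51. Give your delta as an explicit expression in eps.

Let eps > 0. We want delta > 0 such that 0 < |y − 5| < delta implies |(-3y^2 + 6y - 6) + 51| < eps.
(-3y^2 + 6y - 6) + 51 = -3y^2 + 6y + 45 = (y − 5)(-3y - 9).
So |(-3y^2 + 6y - 6) + 51| = |y − 5|·|-3y - 9|.
Assume first that |y − 5| < 2, so |y| < 7. Then |-3y - 9| ≤ 3·7 + 9 = 30.
Hence |(-3y^2 + 6y - 6) + 51| ≤ 30|y − 5| < eps provided |y − 5| < eps/30.
Take delta = min(2, eps/30). Then 0 < |y − 5| < delta gives both |y − 5| < 2 and |y − 5| < eps/30, so |(-3y^2 + 6y - 6) + 51| < eps.

delta = min(2, eps/30)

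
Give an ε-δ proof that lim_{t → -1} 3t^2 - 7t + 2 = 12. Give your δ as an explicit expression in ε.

Suppose ε > 0. We want δ > 0 such that 0 < |t + 1| < δ implies |(3t^2 - 7t + 2) − 12| < ε.
(3t^2 - 7t + 2) − 12 = 3t^2 - 7t - 10 = (t + 1)(3t - 10).
So |(3t^2 - 7t + 2) − 12| = |t + 1|·|3t - 10|.
Assume first that |t + 1| < 1, so |t| < 2. Then |3t - 10| ≤ 3·2 + 10 = 16.
Hence |(3t^2 - 7t + 2) − 12| ≤ 16|t + 1| < ε provided |t + 1| < ε/16.
Take δ = min(1, ε/16). Then 0 < |t + 1| < δ gives both |t + 1| < 1 and |t + 1| < ε/16, so |(3t^2 - 7t + 2) − 12| < ε.

δ = min(1, ε/16)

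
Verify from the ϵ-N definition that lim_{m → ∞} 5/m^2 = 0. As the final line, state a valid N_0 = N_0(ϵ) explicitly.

N_0 = (5/ϵ)^{1/2}

Suppose ϵ > 0. For m ≥ 1, |5/m^2 − 0| = 5/m^2.
5/m^2 < ϵ ⇔ m^2 > 5/ϵ ⇔ m > (5/ϵ)^{1/2}.
Take N_0 = (5/ϵ)^{1/2}. Then m > N_0 implies 5/m^2 < ϵ.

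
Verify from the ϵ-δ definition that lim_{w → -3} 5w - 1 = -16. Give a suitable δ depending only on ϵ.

δ = ϵ/5

Let ϵ > 0 be given. We need δ > 0 so that 0 < |w + 3| < δ implies |(5w - 1) + 16| < ϵ.
|(5w - 1) + 16| = |5w + 15| = 5|w + 3|.
So 5|w + 3| < ϵ exactly when |w + 3| < ϵ/5.
Choosing δ = ϵ/5 gives |(5w - 1) + 16| = 5|w + 3| < ϵ whenever |w + 3| < δ.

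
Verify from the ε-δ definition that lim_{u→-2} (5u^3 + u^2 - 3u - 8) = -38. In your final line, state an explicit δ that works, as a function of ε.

δ = min(2, ε/131)

Let ε > 0 be given. We want δ > 0 such that 0 < |u + 2| < δ implies |(5u^3 + u^2 - 3u - 8) + 38| < ε.
(5u^3 + u^2 - 3u - 8) + 38 = 5u^3 + u^2 - 3u + 30 = (u + 2)(5u^2 - 9u + 15).
So |(5u^3 + u^2 - 3u - 8) + 38| = |u + 2|·|5u^2 - 9u + 15|.
Require δ ≤ 2. Then |u + 2| < 2 gives |u| < 4, and by the triangle inequality |5u^2 - 9u + 15| ≤ 5·4^2 + 9·4 + 15 = 131.
Hence |(5u^3 + u^2 - 3u - 8) + 38| ≤ 131|u + 2| < ε provided |u + 2| < ε/131.
Choosing δ = min(2, ε/131) ensures both conditions, hence |(5u^3 + u^2 - 3u - 8) + 38| < ε.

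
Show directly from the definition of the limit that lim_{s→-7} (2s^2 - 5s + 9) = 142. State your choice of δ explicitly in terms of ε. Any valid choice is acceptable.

δ = min(1, ε/35)

Suppose ε > 0. We want δ > 0 such that 0 < |s + 7| < δ implies |(2s^2 - 5s + 9) − 142| < ε.
(2s^2 - 5s + 9) − 142 = 2s^2 - 5s - 133 = (s + 7)(2s - 19).
So |(2s^2 - 5s + 9) − 142| = |s + 7|·|2s - 19|.
Require δ ≤ 1. Then |s + 7| < 1 gives |s| < 8, and by the triangle inequality |2s - 19| ≤ 2·8 + 19 = 35.
Hence |(2s^2 - 5s + 9) − 142| ≤ 35|s + 7| < ε provided |s + 7| < ε/35.
Take δ = min(1, ε/35). Then 0 < |s + 7| < δ gives both |s + 7| < 1 and |s + 7| < ε/35, so |(2s^2 - 5s + 9) − 142| < ε.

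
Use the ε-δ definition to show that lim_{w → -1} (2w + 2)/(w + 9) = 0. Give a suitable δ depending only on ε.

Let ε > 0 be given. We want δ > 0 with 0 < |w + 1| < δ ⇒ |(2w + 2)/(w + 9) − 0| < ε.
Combining over a common denominator, (2w + 2)/(w + 9) − 0 = [(2w + 2)·8 − 0·(w + 9)] / [8·(w + 9)] = 16(w + 1) / (8(w + 9)).
So |(2w + 2)/(w + 9) − 0| = 16|w + 1| / (8·|w + 9|).
Restrict δ ≤ 4. Then |w + 1| < 4 gives |w + 9| = |(w + 1) + 8| ≥ 8 − 4 = 4.
Hence |(2w + 2)/(w + 9) − 0| < 16|w + 1|/(8·4) = (1/2)|w + 1|, which is < ε once |w + 1| < 2ε.
Take δ = min(4, 2ε). Then 0 < |w + 1| < δ forces both bounds, so |(2w + 2)/(w + 9) − 0| < ε.

δ = min(4, 2ε)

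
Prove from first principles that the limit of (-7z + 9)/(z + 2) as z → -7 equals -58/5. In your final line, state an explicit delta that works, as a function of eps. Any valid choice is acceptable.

Let eps > 0 be given. We want delta > 0 with 0 < |z + 7| < delta ⇒ |(-7z + 9)/(z + 2) + 58/5| < eps.
Combining over a common denominator, (-7z + 9)/(z + 2) + 58/5 = [(-7z + 9)·(-5) − 58·(z + 2)] / [(-5)·(z + 2)] = -23(z + 7) / ((-5)(z + 2)).
So |(-7z + 9)/(z + 2) + 58/5| = 23|z + 7| / (5·|z + 2|).
Restrict delta ≤ 5/2. Then |z + 7| < 5/2 gives |z + 2| = |(z + 7) + (-5)| ≥ 5 − 5/2 = 5/2.
Hence |(-7z + 9)/(z + 2) + 58/5| < 23|z + 7|/(5·(5/2)) = (46/25)|z + 7|, which is < eps once |z + 7| < (25/46)eps.
Take delta = min(5/2, (25/46)eps). Then 0 < |z + 7| < delta forces both bounds, so |(-7z + 9)/(z + 2) + 58/5| < eps.

delta = min(5/2, (25/46)eps)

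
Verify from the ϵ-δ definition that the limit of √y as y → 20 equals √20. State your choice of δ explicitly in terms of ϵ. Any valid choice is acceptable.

δ = min(20, √20·ϵ)

Suppose ϵ > 0. We want δ > 0 such that 0 < |y − 20| < δ implies |√y − √20| < ϵ.
Multiplying by the conjugate, |√y − √20| = |y − 20|/(√y + √20).
Restrict δ ≤ 20 so that |y − 20| < 20 forces y > 0, and then √y + √20 > √20.
Hence |√y − √20| < |y − 20|/√20, which is < ϵ once |y − 20| < √20·ϵ.
Take δ = min(20, √20·ϵ). If 0 < |y − 20| < δ then y > 0 and |√y − √20| < |y − 20|/√20 < ϵ.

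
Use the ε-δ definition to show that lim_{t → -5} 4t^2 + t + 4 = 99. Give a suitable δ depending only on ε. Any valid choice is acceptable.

Fix ε > 0. We want δ > 0 such that 0 < |t + 5| < δ implies |(4t^2 + t + 4) − 99| < ε.
(4t^2 + t + 4) − 99 = 4t^2 + t - 95 = (t + 5)(4t - 19).
So |(4t^2 + t + 4) − 99| = |t + 5|·|4t - 19|.
Require δ ≤ 2. Then |t + 5| < 2 gives |t| < 7, and by the triangle inequality |4t - 19| ≤ 4·7 + 19 = 47.
Hence |(4t^2 + t + 4) − 99| ≤ 47|t + 5| < ε provided |t + 5| < ε/47.
Choosing δ = min(2, ε/47) ensures both conditions, hence |(4t^2 + t + 4) − 99| < ε.

δ = min(2, ε/47)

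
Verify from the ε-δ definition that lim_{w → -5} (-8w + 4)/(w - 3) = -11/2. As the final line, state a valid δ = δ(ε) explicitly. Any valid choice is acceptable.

δ = min(4, (8/5)ε)

Let ε > 0 be given. We want δ > 0 with 0 < |w + 5| < δ ⇒ |(-8w + 4)/(w - 3) + 11/2| < ε.
Combining over a common denominator, (-8w + 4)/(w - 3) + 11/2 = [(-8w + 4)·(-8) − 44·(w - 3)] / [(-8)·(w - 3)] = 20(w + 5) / ((-8)(w - 3)).
So |(-8w + 4)/(w - 3) + 11/2| = 20|w + 5| / (8·|w − 3|).
Restrict δ ≤ 4. Then |w + 5| < 4 gives |w − 3| = |(w + 5) + (-8)| ≥ 8 − 4 = 4.
Hence |(-8w + 4)/(w - 3) + 11/2| < 20|w + 5|/(8·4) = (5/8)|w + 5|, which is < ε once |w + 5| < (8/5)ε.
Take δ = min(4, (8/5)ε). Then 0 < |w + 5| < δ forces both bounds, so |(-8w + 4)/(w - 3) + 11/2| < ε.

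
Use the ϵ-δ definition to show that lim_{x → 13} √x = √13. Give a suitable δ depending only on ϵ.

δ = min(13, √13·ϵ)

Suppose ϵ > 0. We want δ > 0 such that 0 < |x − 13| < δ implies |√x − √13| < ϵ.
Multiplying by the conjugate, |√x − √13| = |x − 13|/(√x + √13).
Restrict δ ≤ 13 so that |x − 13| < 13 forces x > 0, and then √x + √13 > √13.
Hence |√x − √13| < |x − 13|/√13, which is < ϵ once |x − 13| < √13·ϵ.
Take δ = min(13, √13·ϵ). If 0 < |x − 13| < δ then x > 0 and |√x − √13| < |x − 13|/√13 < ϵ.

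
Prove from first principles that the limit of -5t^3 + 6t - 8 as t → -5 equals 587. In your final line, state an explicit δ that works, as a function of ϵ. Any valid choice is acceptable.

δ = min(2, ϵ/539)

Suppose ϵ > 0. We want δ > 0 such that 0 < |t + 5| < δ implies |(-5t^3 + 6t - 8) − 587| < ϵ.
(-5t^3 + 6t - 8) − 587 = -5t^3 + 6t - 595 = (t + 5)(-5t^2 + 25t - 119).
So |(-5t^3 + 6t - 8) − 587| = |t + 5|·|-5t^2 + 25t - 119|.
Assume first that |t + 5| < 2, so |t| < 7. Then |-5t^2 + 25t - 119| ≤ 5·7^2 + 25·7 + 119 = 539.
Hence |(-5t^3 + 6t - 8) − 587| ≤ 539|t + 5| < ϵ provided |t + 5| < ϵ/539.
Choosing δ = min(2, ϵ/539) ensures both conditions, hence |(-5t^3 + 6t - 8) − 587| < ϵ.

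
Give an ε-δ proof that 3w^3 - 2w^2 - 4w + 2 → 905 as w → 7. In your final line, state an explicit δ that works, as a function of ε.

Suppose ε > 0. We want δ > 0 such that 0 < |w − 7| < δ implies |(3w^3 - 2w^2 - 4w + 2) − 905| < ε.
(3w^3 - 2w^2 - 4w + 2) − 905 = 3w^3 - 2w^2 - 4w - 903 = (w − 7)(3w^2 + 19w + 129).
So |(3w^3 - 2w^2 - 4w + 2) − 905| = |w − 7|·|3w^2 + 19w + 129|.
Require δ ≤ 1. Then |w − 7| < 1 gives |w| < 8, and by the triangle inequality |3w^2 + 19w + 129| ≤ 3·8^2 + 19·8 + 129 = 473.
Hence |(3w^3 - 2w^2 - 4w + 2) − 905| ≤ 473|w − 7| < ε provided |w − 7| < ε/473.
Choosing δ = min(1, ε/473) ensures both conditions, hence |(3w^3 - 2w^2 - 4w + 2) − 905| < ε.

δ = min(1, ε/473)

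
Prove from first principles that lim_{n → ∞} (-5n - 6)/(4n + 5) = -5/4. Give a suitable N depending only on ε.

Let ε > 0 be given. For n ≥ 1, |(-5n - 6)/(4n + 5) + 5/4| = |1|/(4(4n + 5)) = 1/(4(4n + 5)).
Since 4n + 5 ≥ 4n for n ≥ 1, this is ≤ 1/(4·4n) = (1/16)/n.
So |(-5n - 6)/(4n + 5) + 5/4| < ε whenever n > (1/16)/ε.
Take N = (1/16)/ε. If n > N then |(-5n - 6)/(4n + 5) + 5/4| ≤ (1/16)/n < ε.

N = (1/16)/ε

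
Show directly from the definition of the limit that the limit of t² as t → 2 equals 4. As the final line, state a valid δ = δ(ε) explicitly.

δ = min(1, ε/5)

Suppose ε > 0. We seek δ > 0 with 0 < |t − 2| < δ ⇒ |t² − 4| < ε.
Factor: t² − 4 = (t − 2)(t + 2), so |t² − 4| = |t − 2|·|t + 2|.
Restrict δ ≤ 1. Then |t − 2| < 1 gives |t| < 3, so by the triangle inequality |t + 2| ≤ 3 + 2 = 5.
Hence |t² − 4| ≤ 5|t − 2|, which is < ε once |t − 2| < ε/5.
Take δ = min(1, ε/5). If 0 < |t − 2| < δ then both bounds hold and |t² − 4| ≤ 5|t − 2| < 5·(ε/5) = ε.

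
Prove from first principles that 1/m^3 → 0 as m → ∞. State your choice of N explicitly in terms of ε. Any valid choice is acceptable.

N = (1/ε)^{1/3}

Let ε > 0. For m ≥ 1, |1/m^3 − 0| = 1/m^3.
1/m^3 < ε ⇔ m^3 > 1/ε ⇔ m > (1/ε)^{1/3}.
Take N = (1/ε)^{1/3}. Then m > N implies 1/m^3 < ε.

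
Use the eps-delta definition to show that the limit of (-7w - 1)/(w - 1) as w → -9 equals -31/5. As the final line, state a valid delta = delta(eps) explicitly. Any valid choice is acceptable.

delta = min(5, (25/4)eps)

Suppose eps > 0. We want delta > 0 with 0 < |w + 9| < delta ⇒ |(-7w - 1)/(w - 1) + 31/5| < eps.
Combining over a common denominator, (-7w - 1)/(w - 1) + 31/5 = [(-7w - 1)·(-10) − 62·(w - 1)] / [(-10)·(w - 1)] = 8(w + 9) / ((-10)(w - 1)).
So |(-7w - 1)/(w - 1) + 31/5| = 8|w + 9| / (10·|w − 1|).
Restrict delta ≤ 5. Then |w + 9| < 5 gives |w − 1| = |(w + 9) + (-10)| ≥ 10 − 5 = 5.
Hence |(-7w - 1)/(w - 1) + 31/5| < 8|w + 9|/(10·5) = (4/25)|w + 9|, which is < eps once |w + 9| < (25/4)eps.
Take delta = min(5, (25/4)eps). Then 0 < |w + 9| < delta forces both bounds, so |(-7w - 1)/(w - 1) + 31/5| < eps.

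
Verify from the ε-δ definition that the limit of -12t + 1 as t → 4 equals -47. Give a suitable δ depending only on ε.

Let ε > 0 be given. We need δ > 0 so that 0 < |t − 4| < δ implies |(-12t + 1) + 47| < ε.
|(-12t + 1) + 47| = |-12t + 48| = 12|t − 4|.
Thus it suffices that |t − 4| < ε/12.
Choosing δ = ε/12 gives |(-12t + 1) + 47| = 12|t − 4| < ε whenever |t − 4| < δ.

δ = ε/12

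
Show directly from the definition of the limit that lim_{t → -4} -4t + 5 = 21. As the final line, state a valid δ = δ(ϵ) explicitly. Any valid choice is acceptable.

Let ϵ > 0 be given. We need δ > 0 so that 0 < |t + 4| < δ implies |(-4t + 5) − 21| < ϵ.
Since (-4t + 5) − 21 = -4(t + 4), we have |(-4t + 5) − 21| = 4|t + 4|.
Thus it suffices that |t + 4| < ϵ/4.
Choosing δ = ϵ/4 gives |(-4t + 5) − 21| = 4|t + 4| < ϵ whenever |t + 4| < δ.

δ = ϵ/4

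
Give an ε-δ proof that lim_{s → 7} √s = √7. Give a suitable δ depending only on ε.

δ = min(7, √7·ε)

Let ε > 0 be given. We want δ > 0 such that 0 < |s − 7| < δ implies |√s − √7| < ε.
Multiplying by the conjugate, |√s − √7| = |s − 7|/(√s + √7).
Restrict δ ≤ 7 so that |s − 7| < 7 forces s > 0, and then √s + √7 > √7.
Hence |√s − √7| < |s − 7|/√7, which is < ε once |s − 7| < √7·ε.
Take δ = min(7, √7·ε). If 0 < |s − 7| < δ then s > 0 and |√s − √7| < |s − 7|/√7 < ε.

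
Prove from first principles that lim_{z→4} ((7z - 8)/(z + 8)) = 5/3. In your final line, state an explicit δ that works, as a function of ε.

δ = min(6, (9/8)ε)

Let ε > 0. We want δ > 0 with 0 < |z − 4| < δ ⇒ |(7z - 8)/(z + 8) − (5/3)| < ε.
Combining over a common denominator, (7z - 8)/(z + 8) − (5/3) = [(7z - 8)·12 − 20·(z + 8)] / [12·(z + 8)] = 64(z − 4) / (12(z + 8)).
So |(7z - 8)/(z + 8) − (5/3)| = 64|z − 4| / (12·|z + 8|).
Require δ ≤ 6, so |z + 8| ≥ |12| − |z − 4| > 12 − 6 = 6.
Hence |(7z - 8)/(z + 8) − (5/3)| < 64|z − 4|/(12·6) = (8/9)|z − 4|, which is < ε once |z − 4| < (9/8)ε.
Take δ = min(6, (9/8)ε). Then 0 < |z − 4| < δ forces both bounds, so |(7z - 8)/(z + 8) − (5/3)| < ε.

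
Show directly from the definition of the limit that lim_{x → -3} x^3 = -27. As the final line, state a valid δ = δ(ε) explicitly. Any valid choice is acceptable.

Fix ε > 0. We seek δ > 0 with 0 < |x + 3| < δ ⇒ |x^3 + 27| < ε.
Factor: x^3 + 27 = (x + 3)(x^2 - 3x + 9), so |x^3 + 27| = |x + 3|·|x^2 - 3x + 9|.
Restrict δ ≤ 1. Then |x + 3| < 1 gives |x| < 4, so by the triangle inequality |x^2 - 3x + 9| ≤ 4^2 + 3·4 + 9 = 37.
Hence |x^3 + 27| ≤ 37|x + 3|, which is < ε once |x + 3| < ε/37.
Take δ = min(1, ε/37). If 0 < |x + 3| < δ then both bounds hold and |x^3 + 27| ≤ 37|x + 3| < 37·(ε/37) = ε.

δ = min(1, ε/37)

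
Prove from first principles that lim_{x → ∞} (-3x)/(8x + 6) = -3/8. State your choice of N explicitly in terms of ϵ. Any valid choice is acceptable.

Fix ϵ > 0. We seek N > 0 such that x > N implies |(-3x)/(8x + 6) + 3/8| < ϵ.
(-3x)/(8x + 6) + 3/8 = (8(-3x) − (-3)(8x + 6)) / (8(8x + 6)) = 18/(8(8x + 6)).
For x > 0 we have 8x + 6 > 8x, so |(-3x)/(8x + 6) + 3/8| = 18/(8(8x + 6)) < 18/(8·8x) = (9/32)/x.
Thus |(-3x)/(8x + 6) + 3/8| < ϵ whenever x > (9/32)/ϵ.
Take N = (9/32)/ϵ. If x > N then |(-3x)/(8x + 6) + 3/8| < (9/32)/x < ϵ.

N = (9/32)/ϵ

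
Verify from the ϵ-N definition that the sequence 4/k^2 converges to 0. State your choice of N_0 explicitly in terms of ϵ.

Let ϵ > 0 be given. For k ≥ 1, |4/k^2 − 0| = 4/k^2.
4/k^2 < ϵ ⇔ k^2 > 4/ϵ ⇔ k > (4/ϵ)^{1/2}.
Take N_0 = (4/ϵ)^{1/2}. Then k > N_0 implies 4/k^2 < ϵ.

N_0 = (4/ϵ)^{1/2}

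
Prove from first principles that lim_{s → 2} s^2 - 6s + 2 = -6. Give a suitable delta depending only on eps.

delta = min(2, eps/8)

Fix eps > 0. We want delta > 0 such that 0 < |s − 2| < delta implies |(s^2 - 6s + 2) + 6| < eps.
(s^2 - 6s + 2) + 6 = s^2 - 6s + 8 = (s − 2)(s - 4).
So |(s^2 - 6s + 2) + 6| = |s − 2|·|s - 4|.
Assume first that |s − 2| < 2, so |s| < 4. Then |s - 4| ≤ 4 + 4 = 8.
Hence |(s^2 - 6s + 2) + 6| ≤ 8|s − 2| < eps provided |s − 2| < eps/8.
Take delta = min(2, eps/8). Then 0 < |s − 2| < delta gives both |s − 2| < 2 and |s − 2| < eps/8, so |(s^2 - 6s + 2) + 6| < eps.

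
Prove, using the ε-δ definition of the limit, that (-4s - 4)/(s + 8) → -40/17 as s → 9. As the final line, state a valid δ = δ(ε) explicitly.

δ = min(17/2, (289/56)ε)

Let ε > 0 be given. We want δ > 0 with 0 < |s − 9| < δ ⇒ |(-4s - 4)/(s + 8) + 40/17| < ε.
Combining over a common denominator, (-4s - 4)/(s + 8) + 40/17 = [(-4s - 4)·17 − (-40)·(s + 8)] / [17·(s + 8)] = -28(s − 9) / (17(s + 8)).
So |(-4s - 4)/(s + 8) + 40/17| = 28|s − 9| / (17·|s + 8|).
Restrict δ ≤ 17/2. Then |s − 9| < 17/2 gives |s + 8| = |(s − 9) + 17| ≥ 17 − 17/2 = 17/2.
Hence |(-4s - 4)/(s + 8) + 40/17| < 28|s − 9|/(17·(17/2)) = (56/289)|s − 9|, which is < ε once |s − 9| < (289/56)ε.
Take δ = min(17/2, (289/56)ε). Then 0 < |s − 9| < δ forces both bounds, so |(-4s - 4)/(s + 8) + 40/17| < ε.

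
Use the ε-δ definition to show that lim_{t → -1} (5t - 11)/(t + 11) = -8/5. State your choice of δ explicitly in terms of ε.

Let ε > 0 be given. We want δ > 0 with 0 < |t + 1| < δ ⇒ |(5t - 11)/(t + 11) + 8/5| < ε.
Combining over a common denominator, (5t - 11)/(t + 11) + 8/5 = [(5t - 11)·10 − (-16)·(t + 11)] / [10·(t + 11)] = 66(t + 1) / (10(t + 11)).
So |(5t - 11)/(t + 11) + 8/5| = 66|t + 1| / (10·|t + 11|).
Restrict δ ≤ 5. Then |t + 1| < 5 gives |t + 11| = |(t + 1) + 10| ≥ 10 − 5 = 5.
Hence |(5t - 11)/(t + 11) + 8/5| < 66|t + 1|/(10·5) = (33/25)|t + 1|, which is < ε once |t + 1| < (25/33)ε.
Take δ = min(5, (25/33)ε). Then 0 < |t + 1| < δ forces both bounds, so |(5t - 11)/(t + 11) + 8/5| < ε.

δ = min(5, (25/33)ε)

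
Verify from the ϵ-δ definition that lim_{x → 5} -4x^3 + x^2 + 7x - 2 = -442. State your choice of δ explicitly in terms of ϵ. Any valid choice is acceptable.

Let ϵ > 0 be given. We want δ > 0 such that 0 < |x − 5| < δ implies |(-4x^3 + x^2 + 7x - 2) + 442| < ϵ.
(-4x^3 + x^2 + 7x - 2) + 442 = -4x^3 + x^2 + 7x + 440 = (x − 5)(-4x^2 - 19x - 88).
So |(-4x^3 + x^2 + 7x - 2) + 442| = |x − 5|·|-4x^2 - 19x - 88|.
Assume first that |x − 5| < 1, so |x| < 6. Then |-4x^2 - 19x - 88| ≤ 4·6^2 + 19·6 + 88 = 346.
Hence |(-4x^3 + x^2 + 7x - 2) + 442| ≤ 346|x − 5| < ϵ provided |x − 5| < ϵ/346.
Choosing δ = min(1, ϵ/346) ensures both conditions, hence |(-4x^3 + x^2 + 7x - 2) + 442| < ϵ.

δ = min(1, ϵ/346)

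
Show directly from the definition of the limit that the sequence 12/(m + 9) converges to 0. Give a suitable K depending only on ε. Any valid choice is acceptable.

Let ε > 0 be given. For m ≥ 1, |12/(m + 9) − 0| = 12/(m + 9) ≤ 12/m.
We need 12/m < ε, i.e. m > 12/ε.
Take K = 12/ε. If m > K then |12/(m + 9)| ≤ 12/m < ε.

K = 12/ε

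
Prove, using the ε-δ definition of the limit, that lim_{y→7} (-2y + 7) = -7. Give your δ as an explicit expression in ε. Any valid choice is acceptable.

Let ε > 0 be given. We need δ > 0 so that 0 < |y − 7| < δ implies |(-2y + 7) + 7| < ε.
|(-2y + 7) + 7| = |-2y + 14| = 2|y − 7|.
Thus it suffices that |y − 7| < ε/2.
Take δ = ε/2. If 0 < |y − 7| < δ then |(-2y + 7) + 7| = 2|y − 7| < 2·(ε/2) = ε.

δ = ε/2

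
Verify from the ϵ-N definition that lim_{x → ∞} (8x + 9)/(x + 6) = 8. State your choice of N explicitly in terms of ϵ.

Fix ϵ > 0. We seek N > 0 such that x > N implies |(8x + 9)/(x + 6) − 8| < ϵ.
(8x + 9)/(x + 6) − 8 = ((8x + 9) − 8(x + 6)) / ((x + 6)) = -39/((x + 6)).
For x > 0 we have x + 6 > x, so |(8x + 9)/(x + 6) − 8| = 39/((x + 6)) < 39/(x) = 39/x.
Thus |(8x + 9)/(x + 6) − 8| < ϵ whenever x > 39/ϵ.
Take N = 39/ϵ. If x > N then |(8x + 9)/(x + 6) − 8| < 39/x < ϵ.

N = 39/ϵ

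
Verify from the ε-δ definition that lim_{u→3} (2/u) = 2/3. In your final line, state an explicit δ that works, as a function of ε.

δ = min(3/2, (9/4)ε)

Fix ε > 0. We seek δ > 0 such that 0 < |u − 3| < δ implies |2/u − (2/3)| < ε.
|2/u − (2/3)| = 2·|3 − u|/(3·|u|) = 2|u − 3|/(3|u|).
Require δ ≤ 3/2 so that |u| > 3 − 3/2 = 3/2, hence 3|u| > 9/2.
Then |2/u − (2/3)| < 2|u − 3|/(9/2), which is < ε when |u − 3| < (9/4)ε.
Take δ = min(3/2, (9/4)ε). Then 0 < |u − 3| < δ gives both |u − 3| < 3/2 and |u − 3| < (9/4)ε, so |2/u − (2/3)| < ε.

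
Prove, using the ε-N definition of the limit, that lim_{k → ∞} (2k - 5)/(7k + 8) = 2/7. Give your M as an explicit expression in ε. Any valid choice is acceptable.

M = (51/49)/ε

Let ε > 0 be given. For k ≥ 1, |(2k - 5)/(7k + 8) − (2/7)| = |-51|/(7(7k + 8)) = 51/(7(7k + 8)).
Since 7k + 8 ≥ 7k for k ≥ 1, this is ≤ 51/(7·7k) = (51/49)/k.
So |(2k - 5)/(7k + 8) − (2/7)| < ε whenever k > (51/49)/ε.
Take M = (51/49)/ε. If k > M then |(2k - 5)/(7k + 8) − (2/7)| ≤ (51/49)/k < ε.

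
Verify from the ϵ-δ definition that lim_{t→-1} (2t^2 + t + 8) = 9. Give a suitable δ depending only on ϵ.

δ = min(1, ϵ/5)

Let ϵ > 0 be given. We want δ > 0 such that 0 < |t + 1| < δ implies |(2t^2 + t + 8) − 9| < ϵ.
(2t^2 + t + 8) − 9 = 2t^2 + t - 1 = (t + 1)(2t - 1).
So |(2t^2 + t + 8) − 9| = |t + 1|·|2t - 1|.
Require δ ≤ 1. Then |t + 1| < 1 gives |t| < 2, and by the triangle inequality |2t - 1| ≤ 2·2 + 1 = 5.
Hence |(2t^2 + t + 8) − 9| ≤ 5|t + 1| < ϵ provided |t + 1| < ϵ/5.
Choosing δ = min(1, ϵ/5) ensures both conditions, hence |(2t^2 + t + 8) − 9| < ϵ.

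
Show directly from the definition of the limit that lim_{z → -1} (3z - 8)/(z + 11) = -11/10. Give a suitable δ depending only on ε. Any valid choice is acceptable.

δ = min(5, (50/41)ε)

Suppose ε > 0. We want δ > 0 with 0 < |z + 1| < δ ⇒ |(3z - 8)/(z + 11) + 11/10| < ε.
Combining over a common denominator, (3z - 8)/(z + 11) + 11/10 = [(3z - 8)·10 − (-11)·(z + 11)] / [10·(z + 11)] = 41(z + 1) / (10(z + 11)).
So |(3z - 8)/(z + 11) + 11/10| = 41|z + 1| / (10·|z + 11|).
Require δ ≤ 5, so |z + 11| ≥ |10| − |z + 1| > 10 − 5 = 5.
Hence |(3z - 8)/(z + 11) + 11/10| < 41|z + 1|/(10·5) = (41/50)|z + 1|, which is < ε once |z + 1| < (50/41)ε.
Take δ = min(5, (50/41)ε). Then 0 < |z + 1| < δ forces both bounds, so |(3z - 8)/(z + 11) + 11/10| < ε.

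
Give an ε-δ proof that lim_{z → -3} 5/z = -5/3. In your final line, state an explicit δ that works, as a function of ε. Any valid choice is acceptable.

Suppose ε > 0. We seek δ > 0 such that 0 < |z + 3| < δ implies |5/z + 5/3| < ε.
|5/z + 5/3| = 5·|-3 − z|/(3·|z|) = 5|z + 3|/(3|z|).
Require δ ≤ 3/2 so that |z| > 3 − 3/2 = 3/2, hence 3|z| > 9/2.
Then |5/z + 5/3| < 5|z + 3|/(9/2), which is < ε when |z + 3| < (9/10)ε.
Take δ = min(3/2, (9/10)ε). Then 0 < |z + 3| < δ gives both |z + 3| < 3/2 and |z + 3| < (9/10)ε, so |5/z + 5/3| < ε.

δ = min(3/2, (9/10)ε)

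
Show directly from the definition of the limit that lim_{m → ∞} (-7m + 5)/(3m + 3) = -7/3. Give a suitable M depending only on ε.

Suppose ε > 0. For m ≥ 1, |(-7m + 5)/(3m + 3) + 7/3| = |36|/(3(3m + 3)) = 36/(3(3m + 3)).
Since 3m + 3 ≥ 3m for m ≥ 1, this is ≤ 36/(3·3m) = 4/m.
So |(-7m + 5)/(3m + 3) + 7/3| < ε whenever m > 4/ε.
Take M = 4/ε. If m > M then |(-7m + 5)/(3m + 3) + 7/3| ≤ 4/m < ε.

M = 4/ε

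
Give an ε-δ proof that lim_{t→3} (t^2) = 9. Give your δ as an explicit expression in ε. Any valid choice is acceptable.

δ = min(1, ε/7)

Fix ε > 0. We seek δ > 0 with 0 < |t − 3| < δ ⇒ |t^2 − 9| < ε.
Factor: t^2 − 9 = (t − 3)(t + 3), so |t^2 − 9| = |t − 3|·|t + 3|.
Impose δ ≤ 1 so that |t| < 4; then |t + 3| ≤ 7.
Hence |t^2 − 9| ≤ 7|t − 3|, which is < ε once |t − 3| < ε/7.
Take δ = min(1, ε/7). If 0 < |t − 3| < δ then both bounds hold and |t^2 − 9| ≤ 7|t − 3| < 7·(ε/7) = ε.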